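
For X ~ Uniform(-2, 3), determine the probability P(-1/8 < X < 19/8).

P(-1/8 < X < 19/8) = ∫_{-1/8}^{19/8} f(x) dx
where f(x) = \frac{1}{5}
= \frac{1}{2}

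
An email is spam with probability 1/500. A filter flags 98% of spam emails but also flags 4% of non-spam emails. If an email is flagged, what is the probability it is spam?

Let D = the rare event, + = positive/flagged.
P(D) = 1/500
P(+|D) = 98/100 = 49/50
P(+|D') = 4/100 = 1/25
P(+) = P(+|D)P(D) + P(+|D')P(D')
     = \frac{49}{50} × \frac{1}{500} + \frac{1}{25} × \frac{499}{500}
     = \frac{1047}{25000}
P(D|+) = P(+|D)P(D)/P(+) = \frac{49}{1047}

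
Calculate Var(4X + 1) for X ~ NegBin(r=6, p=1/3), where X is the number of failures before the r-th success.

For X ~ NegBin(r=6, p=1/3), where X is the number of failures before the r-th success:
Var(X) = 36
Var(4X + 1) = (4)² × Var(X) = 16 × 36 = 576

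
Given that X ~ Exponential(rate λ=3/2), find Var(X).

For X ~ Exponential(rate λ=3/2):
Var(X) = \frac{4}{9}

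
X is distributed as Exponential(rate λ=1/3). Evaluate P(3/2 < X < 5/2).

P(3/2 < X < 5/2) = ∫_{3/2}^{5/2} f(x) dx
where f(x) = \frac{e^{- \frac{x}{3}}}{3}
= - \frac{1}{e^{\frac{5}{6}}} + e^{- \frac{1}{2}}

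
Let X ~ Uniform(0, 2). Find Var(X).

For X ~ Uniform(0, 2):
Var(X) = \frac{1}{3}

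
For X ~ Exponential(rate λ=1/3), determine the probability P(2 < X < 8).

P(2 < X < 8) = ∫_{2}^{8} f(x) dx
where f(x) = \frac{e^{- \frac{x}{3}}}{3}
= - \frac{1 - e^{2}}{e^{\frac{8}{3}}}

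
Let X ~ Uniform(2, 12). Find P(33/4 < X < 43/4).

P(33/4 < X < 43/4) = ∫_{33/4}^{43/4} f(x) dx
where f(x) = \frac{1}{10}
= \frac{1}{4}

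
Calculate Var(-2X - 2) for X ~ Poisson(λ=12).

For X ~ Poisson(λ=12):
Var(X) = 12
Var(-2X - 2) = (-2)² × Var(X) = 4 × 12 = 48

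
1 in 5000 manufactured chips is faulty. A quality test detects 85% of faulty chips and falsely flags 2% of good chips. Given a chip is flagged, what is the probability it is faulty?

Let D = the rare event, + = positive/flagged.
P(D) = 1/5000
P(+|D) = 85/100 = 17/20
P(+|D') = 2/100 = 1/50
P(+) = P(+|D)P(D) + P(+|D')P(D')
     = \frac{17}{20} × \frac{1}{5000} + \frac{1}{50} × \frac{4999}{5000}
     = \frac{10083}{500000}
P(D|+) = P(+|D)P(D)/P(+) = \frac{85}{10083}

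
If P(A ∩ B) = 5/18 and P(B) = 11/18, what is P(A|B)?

P(A|B) = P(A ∩ B) / P(B)
= (5/18) / (11/18)
= 5/11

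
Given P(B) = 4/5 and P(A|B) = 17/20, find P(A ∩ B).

By definition, P(A|B) = P(A ∩ B) / P(B)
So P(A ∩ B) = P(A|B) × P(B)
= 17/20 × 4/5
= 17/25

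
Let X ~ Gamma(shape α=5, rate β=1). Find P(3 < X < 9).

P(3 < X < 9) = ∫_{3}^{9} f(x) dx
where f(x) = \frac{x^{4} e^{- x}}{24}
= \frac{-3563 + 131 e^{6}}{8 e^{9}}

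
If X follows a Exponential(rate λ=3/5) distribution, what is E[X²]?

Using the identity E[X²] = Var(X) + (E[X])²:
E[X] = \frac{5}{3}
Var(X) = \frac{25}{9}
E[X²] = \frac{25}{9} + (\frac{5}{3})²
= \frac{50}{9}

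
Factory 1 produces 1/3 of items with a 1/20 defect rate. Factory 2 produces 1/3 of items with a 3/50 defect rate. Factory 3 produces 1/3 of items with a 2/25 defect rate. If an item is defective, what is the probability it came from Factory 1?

Using Bayes' theorem:
P(F1) = 1/3, P(D|F1) = 1/20
P(F2) = 1/3, P(D|F2) = 3/50
P(F3) = 1/3, P(D|F3) = 2/25
P(D) = P(D|F1)P(F1) + P(D|F2)P(F2) + P(D|F3)P(F3)
     = \frac{19}{300}
P(F1|D) = P(D|F1)P(F1) / P(D)
= \frac{5}{19}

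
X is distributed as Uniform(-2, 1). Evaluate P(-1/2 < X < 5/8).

P(-1/2 < X < 5/8) = ∫_{-1/2}^{5/8} f(x) dx
where f(x) = \frac{1}{3}
= \frac{3}{8}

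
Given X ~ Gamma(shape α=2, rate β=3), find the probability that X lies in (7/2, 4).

P(7/2 < X < 4) = ∫_{7/2}^{4} f(x) dx
where f(x) = 9 x e^{- 3 x}
= - \frac{13}{e^{12}} + \frac{23}{2 e^{\frac{21}{2}}}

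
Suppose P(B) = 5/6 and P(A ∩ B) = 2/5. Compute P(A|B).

P(A|B) = P(A ∩ B) / P(B)
= (2/5) / (5/6)
= 12/25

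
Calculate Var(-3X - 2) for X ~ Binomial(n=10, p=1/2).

For X ~ Binomial(n=10, p=1/2):
Var(X) = \frac{5}{2}
Var(-3X - 2) = (-3)² × Var(X) = 9 × \frac{5}{2} = \frac{45}{2}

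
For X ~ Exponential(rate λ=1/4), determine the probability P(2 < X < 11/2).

P(2 < X < 11/2) = ∫_{2}^{11/2} f(x) dx
where f(x) = \frac{e^{- \frac{x}{4}}}{4}
= - \frac{1}{e^{\frac{11}{8}}} + e^{- \frac{1}{2}}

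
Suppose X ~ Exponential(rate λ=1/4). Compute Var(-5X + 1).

For X ~ Exponential(rate λ=1/4):
Var(X) = 16
Var(-5X + 1) = (-5)² × Var(X) = 25 × 16 = 400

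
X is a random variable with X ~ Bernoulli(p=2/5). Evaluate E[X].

For X ~ Bernoulli(p=2/5), the expected value is:
E[X] = \frac{2}{5}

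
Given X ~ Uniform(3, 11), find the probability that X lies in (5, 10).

P(5 < X < 10) = ∫_{5}^{10} f(x) dx
where f(x) = \frac{1}{8}
= \frac{5}{8}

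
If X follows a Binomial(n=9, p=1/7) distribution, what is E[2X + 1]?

For X ~ Binomial(n=9, p=1/7):
E[X] = \frac{9}{7}
E[2X + 1] = 2 × E[X] + 1 = \frac{25}{7}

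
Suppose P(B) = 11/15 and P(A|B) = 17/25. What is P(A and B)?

By definition, P(A|B) = P(A ∩ B) / P(B)
So P(A ∩ B) = P(A|B) × P(B)
= 17/25 × 11/15
= 187/375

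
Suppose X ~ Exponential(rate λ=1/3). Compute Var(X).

For X ~ Exponential(rate λ=1/3):
Var(X) = 9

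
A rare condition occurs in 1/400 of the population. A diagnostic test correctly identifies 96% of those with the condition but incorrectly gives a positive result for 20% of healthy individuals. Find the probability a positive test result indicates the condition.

Let D = the rare event, + = positive/flagged.
P(D) = 1/400
P(+|D) = 96/100 = 24/25
P(+|D') = 20/100 = 1/5
P(+) = P(+|D)P(D) + P(+|D')P(D')
     = \frac{24}{25} × \frac{1}{400} + \frac{1}{5} × \frac{399}{400}
     = \frac{2019}{10000}
P(D|+) = P(+|D)P(D)/P(+) = \frac{8}{673}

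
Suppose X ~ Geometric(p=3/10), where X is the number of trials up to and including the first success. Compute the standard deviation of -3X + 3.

For X ~ Geometric(p=3/10), where X is the number of trials up to and including the first success:
Var(X) = \frac{70}{9}
SD(X) = √(Var(X)) = √(\frac{70}{9}) = \frac{\sqrt{70}}{3}
SD(-3X + 3) = |-3| × SD(X) = 3 × \frac{\sqrt{70}}{3} = \sqrt{70}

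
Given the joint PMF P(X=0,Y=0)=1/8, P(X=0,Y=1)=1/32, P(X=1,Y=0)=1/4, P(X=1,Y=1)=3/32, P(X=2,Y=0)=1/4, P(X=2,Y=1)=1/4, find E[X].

First find marginal of X:
P(X=0) = 5/32
P(X=1) = 11/32
P(X=2) = 1/2
E[X] = 0 × 5/32 + 1 × 11/32 + 2 × 1/2 = 43/32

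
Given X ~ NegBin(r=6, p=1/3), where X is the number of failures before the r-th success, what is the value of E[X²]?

Using the identity E[X²] = Var(X) + (E[X])²:
E[X] = 12
Var(X) = 36
E[X²] = 36 + (12)²
= 180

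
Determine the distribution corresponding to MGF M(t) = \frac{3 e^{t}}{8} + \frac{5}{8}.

The MGF M(t) = \frac{3 e^{t}}{8} + \frac{5}{8} is the standard form for the Bernoulli distribution.
Comparing with the known MGF formula identifies: Bernoulli(p=3/8)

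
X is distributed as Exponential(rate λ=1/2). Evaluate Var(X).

For X ~ Exponential(rate λ=1/2):
Var(X) = 4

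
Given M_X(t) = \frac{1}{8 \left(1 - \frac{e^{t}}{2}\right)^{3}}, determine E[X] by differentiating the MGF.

To find E[X], compute M^(1)(0):
M^(1)(t) = \frac{3 e^{t}}{16 \left(1 - \frac{e^{t}}{2}\right)^{4}}
M^(1)(0) = 3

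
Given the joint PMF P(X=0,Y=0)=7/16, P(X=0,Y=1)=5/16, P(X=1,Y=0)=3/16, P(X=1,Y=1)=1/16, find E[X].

First find marginal of X:
P(X=0) = 3/4
P(X=1) = 1/4
E[X] = 0 × 3/4 + 1 × 1/4 = 1/4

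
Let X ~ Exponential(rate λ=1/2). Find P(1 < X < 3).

P(1 < X < 3) = ∫_{1}^{3} f(x) dx
where f(x) = \frac{e^{- \frac{x}{2}}}{2}
= - \frac{1 - e}{e^{\frac{3}{2}}}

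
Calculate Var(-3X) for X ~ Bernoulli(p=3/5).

For X ~ Bernoulli(p=3/5):
Var(X) = \frac{6}{25}
Var(-3X) = (-3)² × Var(X) = 9 × \frac{6}{25} = \frac{54}{25}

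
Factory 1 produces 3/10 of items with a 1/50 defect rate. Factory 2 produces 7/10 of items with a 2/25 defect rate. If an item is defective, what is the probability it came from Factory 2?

Using Bayes' theorem:
P(F1) = 3/10, P(D|F1) = 1/50
P(F2) = 7/10, P(D|F2) = 2/25
P(D) = P(D|F1)P(F1) + P(D|F2)P(F2)
     = \frac{31}{500}
P(F2|D) = P(D|F2)P(F2) / P(D)
= \frac{28}{31}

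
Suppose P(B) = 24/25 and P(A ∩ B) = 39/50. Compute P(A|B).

P(A|B) = P(A ∩ B) / P(B)
= (39/50) / (24/25)
= 13/16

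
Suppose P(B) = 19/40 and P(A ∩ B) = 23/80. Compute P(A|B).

P(A|B) = P(A ∩ B) / P(B)
= (23/80) / (19/40)
= 23/38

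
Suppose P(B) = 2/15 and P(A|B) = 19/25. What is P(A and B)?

By definition, P(A|B) = P(A ∩ B) / P(B)
So P(A ∩ B) = P(A|B) × P(B)
= 19/25 × 2/15
= 38/375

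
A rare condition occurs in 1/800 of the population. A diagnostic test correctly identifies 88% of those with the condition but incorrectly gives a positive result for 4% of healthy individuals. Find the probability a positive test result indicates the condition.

Let D = the rare event, + = positive/flagged.
P(D) = 1/800
P(+|D) = 88/100 = 22/25
P(+|D') = 4/100 = 1/25
P(+) = P(+|D)P(D) + P(+|D')P(D')
     = \frac{22}{25} × \frac{1}{800} + \frac{1}{25} × \frac{799}{800}
     = \frac{821}{20000}
P(D|+) = P(+|D)P(D)/P(+) = \frac{22}{821}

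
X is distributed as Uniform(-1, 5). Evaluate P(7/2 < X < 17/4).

P(7/2 < X < 17/4) = ∫_{7/2}^{17/4} f(x) dx
where f(x) = \frac{1}{6}
= \frac{1}{8}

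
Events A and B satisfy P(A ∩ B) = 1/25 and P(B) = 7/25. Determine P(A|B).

P(A|B) = P(A ∩ B) / P(B)
= (1/25) / (7/25)
= 1/7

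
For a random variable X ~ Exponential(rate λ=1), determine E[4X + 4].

For X ~ Exponential(rate λ=1):
E[X] = 1
E[4X + 4] = 4 × E[X] + 4 = 8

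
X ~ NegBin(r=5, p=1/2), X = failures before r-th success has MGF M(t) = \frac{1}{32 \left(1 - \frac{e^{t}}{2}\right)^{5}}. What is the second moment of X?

To find E[X^2], compute M^(2)(0):
M^(1)(t) = \frac{5 e^{t}}{64 \left(1 - \frac{e^{t}}{2}\right)^{6}}
M^(2)(t) = \frac{5 e^{t}}{64 \left(1 - \frac{e^{t}}{2}\right)^{6}} + \frac{15 e^{2 t}}{64 \left(1 - \frac{e^{t}}{2}\right)^{7}}
M^(2)(0) = 35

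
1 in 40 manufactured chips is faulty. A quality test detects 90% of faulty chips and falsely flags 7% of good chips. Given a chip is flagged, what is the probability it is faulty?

Let D = the rare event, + = positive/flagged.
P(D) = 1/40
P(+|D) = 90/100 = 9/10
P(+|D') = 7/100
P(+) = P(+|D)P(D) + P(+|D')P(D')
     = \frac{9}{10} × \frac{1}{40} + \frac{7}{100} × \frac{39}{40}
     = \frac{363}{4000}
P(D|+) = P(+|D)P(D)/P(+) = \frac{30}{121}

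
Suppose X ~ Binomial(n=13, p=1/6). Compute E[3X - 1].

For X ~ Binomial(n=13, p=1/6):
E[X] = \frac{13}{6}
E[3X - 1] = 3 × E[X] - 1 = \frac{11}{2}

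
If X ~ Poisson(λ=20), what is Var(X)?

For X ~ Poisson(λ=20):
Var(X) = 20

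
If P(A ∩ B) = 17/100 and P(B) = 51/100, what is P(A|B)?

P(A|B) = P(A ∩ B) / P(B)
= (17/100) / (51/100)
= 1/3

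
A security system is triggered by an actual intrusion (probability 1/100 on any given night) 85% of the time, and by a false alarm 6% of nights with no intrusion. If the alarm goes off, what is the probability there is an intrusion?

Let D = the rare event, + = positive/flagged.
P(D) = 1/100
P(+|D) = 85/100 = 17/20
P(+|D') = 6/100 = 3/50
P(+) = P(+|D)P(D) + P(+|D')P(D')
     = \frac{17}{20} × \frac{1}{100} + \frac{3}{50} × \frac{99}{100}
     = \frac{679}{10000}
P(D|+) = P(+|D)P(D)/P(+) = \frac{85}{679}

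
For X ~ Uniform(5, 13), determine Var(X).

For X ~ Uniform(5, 13):
Var(X) = \frac{16}{3}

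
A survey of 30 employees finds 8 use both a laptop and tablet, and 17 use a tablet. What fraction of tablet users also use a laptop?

P(A ∩ B) = 8/30 = 4/15
P(B) = 17/30
P(A|B) = P(A ∩ B) / P(B) = (4/15) / (17/30) = 8/17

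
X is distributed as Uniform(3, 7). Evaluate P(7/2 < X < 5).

P(7/2 < X < 5) = ∫_{7/2}^{5} f(x) dx
where f(x) = \frac{1}{4}
= \frac{3}{8}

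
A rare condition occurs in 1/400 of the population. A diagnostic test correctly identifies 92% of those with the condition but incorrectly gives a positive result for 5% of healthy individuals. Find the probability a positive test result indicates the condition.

Let D = the rare event, + = positive/flagged.
P(D) = 1/400
P(+|D) = 92/100 = 23/25
P(+|D') = 5/100 = 1/20
P(+) = P(+|D)P(D) + P(+|D')P(D')
     = \frac{23}{25} × \frac{1}{400} + \frac{1}{20} × \frac{399}{400}
     = \frac{2087}{40000}
P(D|+) = P(+|D)P(D)/P(+) = \frac{92}{2087}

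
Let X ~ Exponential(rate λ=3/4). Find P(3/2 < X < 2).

P(3/2 < X < 2) = ∫_{3/2}^{2} f(x) dx
where f(x) = \frac{3 e^{- \frac{3 x}{4}}}{4}
= - \frac{1}{e^{\frac{3}{2}}} + e^{- \frac{9}{8}}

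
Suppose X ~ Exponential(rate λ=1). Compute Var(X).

For X ~ Exponential(rate λ=1):
Var(X) = 1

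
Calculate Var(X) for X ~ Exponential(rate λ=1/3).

For X ~ Exponential(rate λ=1/3):
Var(X) = 9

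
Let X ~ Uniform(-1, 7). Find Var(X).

For X ~ Uniform(-1, 7):
Var(X) = \frac{16}{3}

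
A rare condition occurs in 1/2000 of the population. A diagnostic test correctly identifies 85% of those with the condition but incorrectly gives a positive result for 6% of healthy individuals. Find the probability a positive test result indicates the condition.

Let D = the rare event, + = positive/flagged.
P(D) = 1/2000
P(+|D) = 85/100 = 17/20
P(+|D') = 6/100 = 3/50
P(+) = P(+|D)P(D) + P(+|D')P(D')
     = \frac{17}{20} × \frac{1}{2000} + \frac{3}{50} × \frac{1999}{2000}
     = \frac{12079}{200000}
P(D|+) = P(+|D)P(D)/P(+) = \frac{85}{12079}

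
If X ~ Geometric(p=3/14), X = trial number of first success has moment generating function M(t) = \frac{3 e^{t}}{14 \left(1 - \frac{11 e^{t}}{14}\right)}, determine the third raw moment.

To find E[X^3], compute M^(3)(0):
M^(1)(t) = \frac{3 e^{t}}{14 \left(1 - \frac{11 e^{t}}{14}\right)} + \frac{33 e^{2 t}}{196 \left(1 - \frac{11 e^{t}}{14}\right)^{2}}
M^(2)(t) = \frac{3 e^{t}}{14 \left(1 - \frac{11 e^{t}}{14}\right)} + \frac{99 e^{2 t}}{196 \left(1 - \frac{11 e^{t}}{14}\right)^{2}} + \frac{363 e^{3 t}}{1372 \left(1 - \frac{11 e^{t}}{14}\right)^{3}}
M^(3)(t) = \frac{3 e^{t}}{14 \left(1 - \frac{11 e^{t}}{14}\right)} + \frac{33 e^{2 t}}{28 \left(1 - \frac{11 e^{t}}{14}\right)^{2}} + \frac{1089 e^{3 t}}{686 \left(1 - \frac{11 e^{t}}{14}\right)^{3}} + \frac{11979 e^{4 t}}{19208 \left(1 - \frac{11 e^{t}}{14}\right)^{4}}
M^(3)(0) = \frac{4354}{9}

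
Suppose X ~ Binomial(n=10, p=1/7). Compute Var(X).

For X ~ Binomial(n=10, p=1/7):
Var(X) = \frac{60}{49}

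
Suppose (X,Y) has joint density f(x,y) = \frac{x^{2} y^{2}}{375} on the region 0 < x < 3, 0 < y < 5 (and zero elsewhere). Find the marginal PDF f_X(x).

f_X(x) = ∫_0^5 f(x,y) dy
= ∫_0^5 \frac{x^{2} y^{2}}{375} dy
= \frac{x^{2}}{9} for 0 < x < 3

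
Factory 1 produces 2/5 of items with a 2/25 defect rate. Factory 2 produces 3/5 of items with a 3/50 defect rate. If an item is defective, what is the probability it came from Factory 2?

Using Bayes' theorem:
P(F1) = 2/5, P(D|F1) = 2/25
P(F2) = 3/5, P(D|F2) = 3/50
P(D) = P(D|F1)P(F1) + P(D|F2)P(F2)
     = \frac{17}{250}
P(F2|D) = P(D|F2)P(F2) / P(D)
= \frac{9}{17}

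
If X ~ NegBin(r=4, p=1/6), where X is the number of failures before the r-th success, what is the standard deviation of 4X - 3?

For X ~ NegBin(r=4, p=1/6), where X is the number of failures before the r-th success:
Var(X) = 120
SD(X) = √(Var(X)) = √(120) = 2 \sqrt{30}
SD(4X - 3) = |4| × SD(X) = 4 × 2 \sqrt{30} = 8 \sqrt{30}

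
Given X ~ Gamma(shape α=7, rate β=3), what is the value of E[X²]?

Using the identity E[X²] = Var(X) + (E[X])²:
E[X] = \frac{7}{3}
Var(X) = \frac{7}{9}
E[X²] = \frac{7}{9} + (\frac{7}{3})²
= \frac{56}{9}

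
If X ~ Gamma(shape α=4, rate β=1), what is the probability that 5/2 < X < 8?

P(5/2 < X < 8) = ∫_{5/2}^{8} f(x) dx
where f(x) = \frac{x^{3} e^{- x}}{6}
= - \frac{379}{3 e^{8}} + \frac{443}{48 e^{\frac{5}{2}}}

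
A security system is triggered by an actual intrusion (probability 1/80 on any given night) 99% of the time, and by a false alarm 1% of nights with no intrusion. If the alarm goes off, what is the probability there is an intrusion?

Let D = the rare event, + = positive/flagged.
P(D) = 1/80
P(+|D) = 99/100
P(+|D') = 1/100
P(+) = P(+|D)P(D) + P(+|D')P(D')
     = \frac{99}{100} × \frac{1}{80} + \frac{1}{100} × \frac{79}{80}
     = \frac{89}{4000}
P(D|+) = P(+|D)P(D)/P(+) = \frac{99}{178}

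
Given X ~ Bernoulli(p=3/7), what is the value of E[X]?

For X ~ Bernoulli(p=3/7), the expected value is:
E[X] = \frac{3}{7}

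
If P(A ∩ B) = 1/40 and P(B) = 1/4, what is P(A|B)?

P(A|B) = P(A ∩ B) / P(B)
= (1/40) / (1/4)
= 1/10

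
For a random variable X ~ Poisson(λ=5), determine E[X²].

Using the identity E[X²] = Var(X) + (E[X])²:
E[X] = 5
Var(X) = 5
E[X²] = 5 + (5)²
= 30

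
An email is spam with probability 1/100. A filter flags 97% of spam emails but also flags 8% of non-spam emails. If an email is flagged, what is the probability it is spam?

Let D = the rare event, + = positive/flagged.
P(D) = 1/100
P(+|D) = 97/100
P(+|D') = 8/100 = 2/25
P(+) = P(+|D)P(D) + P(+|D')P(D')
     = \frac{97}{100} × \frac{1}{100} + \frac{2}{25} × \frac{99}{100}
     = \frac{889}{10000}
P(D|+) = P(+|D)P(D)/P(+) = \frac{97}{889}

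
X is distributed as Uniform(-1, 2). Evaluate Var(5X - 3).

For X ~ Uniform(-1, 2):
Var(X) = \frac{3}{4}
Var(5X - 3) = (5)² × Var(X) = 25 × \frac{3}{4} = \frac{75}{4}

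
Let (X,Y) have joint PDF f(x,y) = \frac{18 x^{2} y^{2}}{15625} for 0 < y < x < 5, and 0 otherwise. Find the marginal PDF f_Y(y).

f_Y(y) = ∫_y^5 \frac{18 x^{2} y^{2}}{15625} dx = \frac{6 y^{2} \left(125 - y^{3}\right)}{15625}
for 0 < y < 5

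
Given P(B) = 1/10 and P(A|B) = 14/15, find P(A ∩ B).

By definition, P(A|B) = P(A ∩ B) / P(B)
So P(A ∩ B) = P(A|B) × P(B)
= 14/15 × 1/10
= 7/75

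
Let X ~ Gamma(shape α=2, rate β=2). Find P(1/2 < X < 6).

P(1/2 < X < 6) = ∫_{1/2}^{6} f(x) dx
where f(x) = 4 x e^{- 2 x}
= \frac{-13 + 2 e^{11}}{e^{12}}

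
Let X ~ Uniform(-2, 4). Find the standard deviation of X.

For X ~ Uniform(-2, 4):
Var(X) = 3
SD(X) = √(Var(X)) = √(3) = \sqrt{3}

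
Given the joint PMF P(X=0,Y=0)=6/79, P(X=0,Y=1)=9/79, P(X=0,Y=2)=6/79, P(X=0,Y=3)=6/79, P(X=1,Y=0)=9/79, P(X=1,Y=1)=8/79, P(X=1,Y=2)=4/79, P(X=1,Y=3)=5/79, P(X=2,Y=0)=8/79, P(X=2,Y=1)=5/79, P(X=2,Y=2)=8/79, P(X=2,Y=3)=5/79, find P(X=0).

P(X=0) = P(X=0,Y=0) + P(X=0,Y=1) + P(X=0,Y=2) + P(X=0,Y=3)
= 6/79 + 9/79 + 6/79 + 6/79
= 27/79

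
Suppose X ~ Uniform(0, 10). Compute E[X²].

Using the identity E[X²] = Var(X) + (E[X])²:
E[X] = 5
Var(X) = \frac{25}{3}
E[X²] = \frac{25}{3} + (5)²
= \frac{100}{3}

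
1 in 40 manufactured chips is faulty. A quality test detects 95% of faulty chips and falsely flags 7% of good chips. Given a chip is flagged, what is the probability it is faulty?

Let D = the rare event, + = positive/flagged.
P(D) = 1/40
P(+|D) = 95/100 = 19/20
P(+|D') = 7/100
P(+) = P(+|D)P(D) + P(+|D')P(D')
     = \frac{19}{20} × \frac{1}{40} + \frac{7}{100} × \frac{39}{40}
     = \frac{23}{250}
P(D|+) = P(+|D)P(D)/P(+) = \frac{95}{368}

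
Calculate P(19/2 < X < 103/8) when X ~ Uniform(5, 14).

P(19/2 < X < 103/8) = ∫_{19/2}^{103/8} f(x) dx
where f(x) = \frac{1}{9}
= \frac{3}{8}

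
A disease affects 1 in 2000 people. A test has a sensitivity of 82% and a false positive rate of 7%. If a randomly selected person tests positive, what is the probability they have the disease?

Let D = the rare event, + = positive/flagged.
P(D) = 1/2000
P(+|D) = 82/100 = 41/50
P(+|D') = 7/100
P(+) = P(+|D)P(D) + P(+|D')P(D')
     = \frac{41}{50} × \frac{1}{2000} + \frac{7}{100} × \frac{1999}{2000}
     = \frac{563}{8000}
P(D|+) = P(+|D)P(D)/P(+) = \frac{82}{14075}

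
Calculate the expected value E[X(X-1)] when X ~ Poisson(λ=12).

E[X(X-1)] = E[X² - X] = E[X²] - E[X]
E[X] = 12
E[X²] = Var(X) + (E[X])² = 12 + (12)² = 156
E[X(X-1)] = 156 - 12 = 144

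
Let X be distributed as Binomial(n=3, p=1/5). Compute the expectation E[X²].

Using the identity E[X²] = Var(X) + (E[X])²:
E[X] = \frac{3}{5}
Var(X) = \frac{12}{25}
E[X²] = \frac{12}{25} + (\frac{3}{5})²
= \frac{21}{25}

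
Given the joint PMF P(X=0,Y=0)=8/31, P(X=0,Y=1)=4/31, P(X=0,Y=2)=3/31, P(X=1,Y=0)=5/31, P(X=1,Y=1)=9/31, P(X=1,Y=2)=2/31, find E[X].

First find marginal of X:
P(X=0) = 15/31
P(X=1) = 16/31
E[X] = 0 × 15/31 + 1 × 16/31 = 16/31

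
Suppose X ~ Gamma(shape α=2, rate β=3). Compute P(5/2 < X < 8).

P(5/2 < X < 8) = ∫_{5/2}^{8} f(x) dx
where f(x) = 9 x e^{- 3 x}
= - \frac{25}{e^{24}} + \frac{17}{2 e^{\frac{15}{2}}}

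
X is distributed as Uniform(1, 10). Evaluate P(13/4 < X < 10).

P(13/4 < X < 10) = ∫_{13/4}^{10} f(x) dx
where f(x) = \frac{1}{9}
= \frac{3}{4}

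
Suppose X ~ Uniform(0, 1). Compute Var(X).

For X ~ Uniform(0, 1):
Var(X) = \frac{1}{12}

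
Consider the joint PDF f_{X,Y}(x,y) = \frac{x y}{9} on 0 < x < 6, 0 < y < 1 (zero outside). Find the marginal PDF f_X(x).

f_X(x) = ∫_0^1 f(x,y) dy
= ∫_0^1 \frac{x y}{9} dy
= \frac{x}{18} for 0 < x < 6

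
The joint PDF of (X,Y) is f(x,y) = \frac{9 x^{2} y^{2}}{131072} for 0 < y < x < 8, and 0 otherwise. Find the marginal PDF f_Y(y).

f_Y(y) = ∫_y^8 \frac{9 x^{2} y^{2}}{131072} dx = \frac{3 y^{2} \left(512 - y^{3}\right)}{131072}
for 0 < y < 8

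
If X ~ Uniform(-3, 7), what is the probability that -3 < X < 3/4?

P(-3 < X < 3/4) = ∫_{-3}^{3/4} f(x) dx
where f(x) = \frac{1}{10}
= \frac{3}{8}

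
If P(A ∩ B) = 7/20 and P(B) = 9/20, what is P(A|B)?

P(A|B) = P(A ∩ B) / P(B)
= (7/20) / (9/20)
= 7/9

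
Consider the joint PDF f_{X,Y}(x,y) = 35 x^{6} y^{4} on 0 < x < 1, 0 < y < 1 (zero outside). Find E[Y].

E[Y] = ∫_0^1 ∫_0^1 y × f(x,y) dx dy
= \frac{5}{6}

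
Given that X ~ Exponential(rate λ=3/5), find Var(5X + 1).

For X ~ Exponential(rate λ=3/5):
Var(X) = \frac{25}{9}
Var(5X + 1) = (5)² × Var(X) = 25 × \frac{25}{9} = \frac{625}{9}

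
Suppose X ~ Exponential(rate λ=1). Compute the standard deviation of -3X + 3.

For X ~ Exponential(rate λ=1):
Var(X) = 1
SD(X) = √(Var(X)) = √(1) = 1
SD(-3X + 3) = |-3| × SD(X) = 3 × 1 = 3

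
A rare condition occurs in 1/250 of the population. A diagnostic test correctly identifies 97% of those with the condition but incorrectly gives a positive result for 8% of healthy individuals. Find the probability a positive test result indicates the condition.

Let D = the rare event, + = positive/flagged.
P(D) = 1/250
P(+|D) = 97/100
P(+|D') = 8/100 = 2/25
P(+) = P(+|D)P(D) + P(+|D')P(D')
     = \frac{97}{100} × \frac{1}{250} + \frac{2}{25} × \frac{249}{250}
     = \frac{2089}{25000}
P(D|+) = P(+|D)P(D)/P(+) = \frac{97}{2089}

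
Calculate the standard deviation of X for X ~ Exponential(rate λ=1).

For X ~ Exponential(rate λ=1):
Var(X) = 1
SD(X) = √(Var(X)) = √(1) = 1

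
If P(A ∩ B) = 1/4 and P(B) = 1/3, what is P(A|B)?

P(A|B) = P(A ∩ B) / P(B)
= (1/4) / (1/3)
= 3/4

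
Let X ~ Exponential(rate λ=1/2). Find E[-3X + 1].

For X ~ Exponential(rate λ=1/2):
E[X] = 2
E[-3X + 1] = -3 × E[X] + 1 = -5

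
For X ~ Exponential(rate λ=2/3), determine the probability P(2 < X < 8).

P(2 < X < 8) = ∫_{2}^{8} f(x) dx
where f(x) = \frac{2 e^{- \frac{2 x}{3}}}{3}
= - \frac{1 - e^{4}}{e^{\frac{16}{3}}}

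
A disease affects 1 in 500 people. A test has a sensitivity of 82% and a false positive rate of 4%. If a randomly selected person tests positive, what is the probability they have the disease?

Let D = the rare event, + = positive/flagged.
P(D) = 1/500
P(+|D) = 82/100 = 41/50
P(+|D') = 4/100 = 1/25
P(+) = P(+|D)P(D) + P(+|D')P(D')
     = \frac{41}{50} × \frac{1}{500} + \frac{1}{25} × \frac{499}{500}
     = \frac{1039}{25000}
P(D|+) = P(+|D)P(D)/P(+) = \frac{41}{1039}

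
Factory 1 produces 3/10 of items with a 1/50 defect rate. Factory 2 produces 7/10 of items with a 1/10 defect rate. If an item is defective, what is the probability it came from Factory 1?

Using Bayes' theorem:
P(F1) = 3/10, P(D|F1) = 1/50
P(F2) = 7/10, P(D|F2) = 1/10
P(D) = P(D|F1)P(F1) + P(D|F2)P(F2)
     = \frac{19}{250}
P(F1|D) = P(D|F1)P(F1) / P(D)
= \frac{3}{38}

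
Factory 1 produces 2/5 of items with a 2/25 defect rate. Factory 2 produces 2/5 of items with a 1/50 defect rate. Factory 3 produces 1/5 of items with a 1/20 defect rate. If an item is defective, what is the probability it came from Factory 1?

Using Bayes' theorem:
P(F1) = 2/5, P(D|F1) = 2/25
P(F2) = 2/5, P(D|F2) = 1/50
P(F3) = 1/5, P(D|F3) = 1/20
P(D) = P(D|F1)P(F1) + P(D|F2)P(F2) + P(D|F3)P(F3)
     = \frac{1}{20}
P(F1|D) = P(D|F1)P(F1) / P(D)
= \frac{16}{25}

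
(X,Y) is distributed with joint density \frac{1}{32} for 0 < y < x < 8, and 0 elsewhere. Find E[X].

f_X(x) = ∫_0^x \frac{1}{32} dy = \frac{x}{32}
E[X] = ∫_0^8 x × (\frac{x}{32}) dx = \frac{16}{3}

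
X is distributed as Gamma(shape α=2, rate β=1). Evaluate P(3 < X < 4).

P(3 < X < 4) = ∫_{3}^{4} f(x) dx
where f(x) = x e^{- x}
= \frac{-5 + 4 e}{e^{4}}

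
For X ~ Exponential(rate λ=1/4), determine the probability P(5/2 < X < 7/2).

P(5/2 < X < 7/2) = ∫_{5/2}^{7/2} f(x) dx
where f(x) = \frac{e^{- \frac{x}{4}}}{4}
= - \frac{1 - e^{\frac{1}{4}}}{e^{\frac{7}{8}}}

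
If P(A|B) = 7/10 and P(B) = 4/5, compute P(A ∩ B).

By definition, P(A|B) = P(A ∩ B) / P(B)
So P(A ∩ B) = P(A|B) × P(B)
= 7/10 × 4/5
= 14/25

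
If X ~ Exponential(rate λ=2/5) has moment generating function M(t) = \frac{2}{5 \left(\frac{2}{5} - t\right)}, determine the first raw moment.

To find E[X], compute M^(1)(0):
M^(1)(t) = \frac{2}{5 \left(\frac{2}{5} - t\right)^{2}}
M^(1)(0) = \frac{5}{2}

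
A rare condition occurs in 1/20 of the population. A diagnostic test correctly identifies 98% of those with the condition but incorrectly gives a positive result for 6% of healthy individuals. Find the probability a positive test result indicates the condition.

Let D = the rare event, + = positive/flagged.
P(D) = 1/20
P(+|D) = 98/100 = 49/50
P(+|D') = 6/100 = 3/50
P(+) = P(+|D)P(D) + P(+|D')P(D')
     = \frac{49}{50} × \frac{1}{20} + \frac{3}{50} × \frac{19}{20}
     = \frac{53}{500}
P(D|+) = P(+|D)P(D)/P(+) = \frac{49}{106}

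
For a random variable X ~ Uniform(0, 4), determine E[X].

For X ~ Uniform(0, 4), the expected value is:
E[X] = 2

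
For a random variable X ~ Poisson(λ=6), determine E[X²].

Using the identity E[X²] = Var(X) + (E[X])²:
E[X] = 6
Var(X) = 6
E[X²] = 6 + (6)²
= 42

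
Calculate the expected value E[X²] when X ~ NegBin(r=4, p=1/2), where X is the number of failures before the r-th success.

Using the identity E[X²] = Var(X) + (E[X])²:
E[X] = 4
Var(X) = 8
E[X²] = 8 + (4)²
= 24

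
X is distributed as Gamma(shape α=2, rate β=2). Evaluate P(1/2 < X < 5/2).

P(1/2 < X < 5/2) = ∫_{1/2}^{5/2} f(x) dx
where f(x) = 4 x e^{- 2 x}
= \frac{2 \left(-3 + e^{4}\right)}{e^{5}}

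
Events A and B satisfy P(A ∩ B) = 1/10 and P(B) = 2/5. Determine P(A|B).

P(A|B) = P(A ∩ B) / P(B)
= (1/10) / (2/5)
= 1/4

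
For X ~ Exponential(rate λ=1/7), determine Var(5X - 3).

For X ~ Exponential(rate λ=1/7):
Var(X) = 49
Var(5X - 3) = (5)² × Var(X) = 25 × 49 = 1225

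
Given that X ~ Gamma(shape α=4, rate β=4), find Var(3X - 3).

For X ~ Gamma(shape α=4, rate β=4):
Var(X) = \frac{1}{4}
Var(3X - 3) = (3)² × Var(X) = 9 × \frac{1}{4} = \frac{9}{4}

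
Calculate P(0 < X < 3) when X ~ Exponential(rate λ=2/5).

P(0 < X < 3) = ∫_{0}^{3} f(x) dx
where f(x) = \frac{2 e^{- \frac{2 x}{5}}}{5}
= 1 - e^{- \frac{6}{5}}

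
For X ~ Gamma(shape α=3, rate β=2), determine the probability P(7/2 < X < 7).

P(7/2 < X < 7) = ∫_{7/2}^{7} f(x) dx
where f(x) = 4 x^{2} e^{- 2 x}
= \frac{-226 + 65 e^{7}}{2 e^{14}}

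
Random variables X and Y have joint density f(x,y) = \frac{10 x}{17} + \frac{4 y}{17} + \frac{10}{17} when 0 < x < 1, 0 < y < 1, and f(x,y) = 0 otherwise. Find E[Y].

E[Y] = ∫_0^1 ∫_0^1 y × f(x,y) dx dy
= \frac{53}{102}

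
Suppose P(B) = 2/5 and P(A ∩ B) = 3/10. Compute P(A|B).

P(A|B) = P(A ∩ B) / P(B)
= (3/10) / (2/5)
= 3/4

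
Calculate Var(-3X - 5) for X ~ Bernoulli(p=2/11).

For X ~ Bernoulli(p=2/11):
Var(X) = \frac{18}{121}
Var(-3X - 5) = (-3)² × Var(X) = 9 × \frac{18}{121} = \frac{162}{121}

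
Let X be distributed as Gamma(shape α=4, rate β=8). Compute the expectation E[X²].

Using the identity E[X²] = Var(X) + (E[X])²:
E[X] = \frac{1}{2}
Var(X) = \frac{1}{16}
E[X²] = \frac{1}{16} + (\frac{1}{2})²
= \frac{5}{16}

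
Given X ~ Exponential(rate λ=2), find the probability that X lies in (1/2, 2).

P(1/2 < X < 2) = ∫_{1/2}^{2} f(x) dx
where f(x) = 2 e^{- 2 x}
= - \frac{1 - e^{3}}{e^{4}}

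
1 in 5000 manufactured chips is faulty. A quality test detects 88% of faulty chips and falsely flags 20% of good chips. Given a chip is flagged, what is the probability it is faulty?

Let D = the rare event, + = positive/flagged.
P(D) = 1/5000
P(+|D) = 88/100 = 22/25
P(+|D') = 20/100 = 1/5
P(+) = P(+|D)P(D) + P(+|D')P(D')
     = \frac{22}{25} × \frac{1}{5000} + \frac{1}{5} × \frac{4999}{5000}
     = \frac{25017}{125000}
P(D|+) = P(+|D)P(D)/P(+) = \frac{22}{25017}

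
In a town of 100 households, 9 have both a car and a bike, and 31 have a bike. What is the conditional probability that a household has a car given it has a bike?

P(A ∩ B) = 9/100
P(B) = 31/100
P(A|B) = P(A ∩ B) / P(B) = (9/100) / (31/100) = 9/31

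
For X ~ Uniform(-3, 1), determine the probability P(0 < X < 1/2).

P(0 < X < 1/2) = ∫_{0}^{1/2} f(x) dx
where f(x) = \frac{1}{4}
= \frac{1}{8}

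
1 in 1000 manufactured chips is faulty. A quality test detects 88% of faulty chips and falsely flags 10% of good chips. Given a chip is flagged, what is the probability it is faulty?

Let D = the rare event, + = positive/flagged.
P(D) = 1/1000
P(+|D) = 88/100 = 22/25
P(+|D') = 10/100 = 1/10
P(+) = P(+|D)P(D) + P(+|D')P(D')
     = \frac{22}{25} × \frac{1}{1000} + \frac{1}{10} × \frac{999}{1000}
     = \frac{5039}{50000}
P(D|+) = P(+|D)P(D)/P(+) = \frac{44}{5039}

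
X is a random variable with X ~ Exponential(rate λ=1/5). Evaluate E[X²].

Using the identity E[X²] = Var(X) + (E[X])²:
E[X] = 5
Var(X) = 25
E[X²] = 25 + (5)²
= 50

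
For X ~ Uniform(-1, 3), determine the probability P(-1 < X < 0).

P(-1 < X < 0) = ∫_{-1}^{0} f(x) dx
where f(x) = \frac{1}{4}
= \frac{1}{4}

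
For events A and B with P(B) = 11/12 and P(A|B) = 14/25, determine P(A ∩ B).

By definition, P(A|B) = P(A ∩ B) / P(B)
So P(A ∩ B) = P(A|B) × P(B)
= 14/25 × 11/12
= 77/150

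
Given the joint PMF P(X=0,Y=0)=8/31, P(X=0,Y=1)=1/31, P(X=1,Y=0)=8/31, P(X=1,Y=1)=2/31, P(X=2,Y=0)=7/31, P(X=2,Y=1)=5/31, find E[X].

First find marginal of X:
P(X=0) = 9/31
P(X=1) = 10/31
P(X=2) = 12/31
E[X] = 0 × 9/31 + 1 × 10/31 + 2 × 12/31 = 34/31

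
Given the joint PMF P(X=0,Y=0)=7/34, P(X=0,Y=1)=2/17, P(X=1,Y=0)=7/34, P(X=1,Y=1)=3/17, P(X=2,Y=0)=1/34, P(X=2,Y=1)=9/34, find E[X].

First find marginal of X:
P(X=0) = 11/34
P(X=1) = 13/34
P(X=2) = 5/17
E[X] = 0 × 11/34 + 1 × 13/34 + 2 × 5/17 = 33/34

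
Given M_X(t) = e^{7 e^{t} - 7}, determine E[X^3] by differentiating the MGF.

To find E[X^3], compute M^(3)(0):
M^(1)(t) = 7 e^{t} e^{7 e^{t} - 7}
M^(2)(t) = 49 e^{2 t} e^{7 e^{t} - 7} + 7 e^{t} e^{7 e^{t} - 7}
M^(3)(t) = 343 e^{3 t} e^{7 e^{t} - 7} + 147 e^{2 t} e^{7 e^{t} - 7} + 7 e^{t} e^{7 e^{t} - 7}
M^(3)(0) = 497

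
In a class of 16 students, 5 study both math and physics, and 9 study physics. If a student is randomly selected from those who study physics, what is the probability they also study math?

P(A ∩ B) = 5/16
P(B) = 9/16
P(A|B) = P(A ∩ B) / P(B) = (5/16) / (9/16) = 5/9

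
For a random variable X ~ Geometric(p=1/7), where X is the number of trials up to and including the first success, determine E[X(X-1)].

E[X(X-1)] = E[X² - X] = E[X²] - E[X]
E[X] = 7
E[X²] = Var(X) + (E[X])² = 42 + (7)² = 91
E[X(X-1)] = 91 - 7 = 84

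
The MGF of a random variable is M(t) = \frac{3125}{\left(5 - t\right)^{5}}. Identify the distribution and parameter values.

The MGF M(t) = \frac{3125}{\left(5 - t\right)^{5}} is the standard form for the Gamma distribution.
Comparing with the known MGF formula identifies: Gamma(shape α=5, rate β=5)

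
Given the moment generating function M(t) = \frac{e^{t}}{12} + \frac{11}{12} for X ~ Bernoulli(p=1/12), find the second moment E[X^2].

To find E[X^2], compute M^(2)(0):
M^(1)(t) = \frac{e^{t}}{12}
M^(2)(t) = \frac{e^{t}}{12}
M^(2)(0) = \frac{1}{12}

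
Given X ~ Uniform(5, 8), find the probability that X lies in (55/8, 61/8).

P(55/8 < X < 61/8) = ∫_{55/8}^{61/8} f(x) dx
where f(x) = \frac{1}{3}
= \frac{1}{4}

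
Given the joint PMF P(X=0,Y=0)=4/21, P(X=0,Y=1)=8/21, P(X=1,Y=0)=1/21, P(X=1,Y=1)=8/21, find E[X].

First find marginal of X:
P(X=0) = 4/7
P(X=1) = 3/7
E[X] = 0 × 4/7 + 1 × 3/7 = 3/7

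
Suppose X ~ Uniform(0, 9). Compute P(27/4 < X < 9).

P(27/4 < X < 9) = ∫_{27/4}^{9} f(x) dx
where f(x) = \frac{1}{9}
= \frac{1}{4}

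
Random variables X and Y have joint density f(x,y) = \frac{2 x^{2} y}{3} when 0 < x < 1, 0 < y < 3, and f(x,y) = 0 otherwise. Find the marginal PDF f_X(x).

f_X(x) = ∫_0^3 f(x,y) dy
= ∫_0^3 \frac{2 x^{2} y}{3} dy
= 3 x^{2} for 0 < x < 1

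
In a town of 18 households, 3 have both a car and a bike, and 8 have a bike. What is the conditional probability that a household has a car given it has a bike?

P(A ∩ B) = 3/18 = 1/6
P(B) = 8/18 = 4/9
P(A|B) = P(A ∩ B) / P(B) = (1/6) / (4/9) = 3/8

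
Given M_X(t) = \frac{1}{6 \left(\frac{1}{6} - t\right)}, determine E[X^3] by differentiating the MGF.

To find E[X^3], compute M^(3)(0):
M^(1)(t) = \frac{1}{6 \left(\frac{1}{6} - t\right)^{2}}
M^(2)(t) = \frac{1}{3 \left(\frac{1}{6} - t\right)^{3}}
M^(3)(t) = \frac{1}{\left(\frac{1}{6} - t\right)^{4}}
M^(3)(0) = 1296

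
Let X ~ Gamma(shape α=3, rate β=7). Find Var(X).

For X ~ Gamma(shape α=3, rate β=7):
Var(X) = \frac{3}{49}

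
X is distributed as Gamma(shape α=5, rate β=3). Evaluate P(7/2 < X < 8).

P(7/2 < X < 8) = ∫_{7/2}^{8} f(x) dx
where f(x) = \frac{81 x^{4} e^{- 3 x}}{8}
= - \frac{16441}{e^{24}} + \frac{98051}{128 e^{\frac{21}{2}}}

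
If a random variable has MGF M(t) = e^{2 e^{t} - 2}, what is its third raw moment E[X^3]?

To find E[X^3], compute M^(3)(0):
M^(1)(t) = 2 e^{t} e^{2 e^{t} - 2}
M^(2)(t) = 4 e^{2 t} e^{2 e^{t} - 2} + 2 e^{t} e^{2 e^{t} - 2}
M^(3)(t) = 8 e^{3 t} e^{2 e^{t} - 2} + 12 e^{2 t} e^{2 e^{t} - 2} + 2 e^{t} e^{2 e^{t} - 2}
M^(3)(0) = 22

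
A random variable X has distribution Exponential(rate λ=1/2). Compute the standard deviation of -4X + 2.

For X ~ Exponential(rate λ=1/2):
Var(X) = 4
SD(X) = √(Var(X)) = √(4) = 2
SD(-4X + 2) = |-4| × SD(X) = 4 × 2 = 8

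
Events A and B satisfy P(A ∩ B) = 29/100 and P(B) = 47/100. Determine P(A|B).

P(A|B) = P(A ∩ B) / P(B)
= (29/100) / (47/100)
= 29/47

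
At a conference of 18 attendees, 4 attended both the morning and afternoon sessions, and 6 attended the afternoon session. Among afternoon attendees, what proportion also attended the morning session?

P(A ∩ B) = 4/18 = 2/9
P(B) = 6/18 = 1/3
P(A|B) = P(A ∩ B) / P(B) = (2/9) / (1/3) = 2/3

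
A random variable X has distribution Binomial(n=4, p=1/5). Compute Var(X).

For X ~ Binomial(n=4, p=1/5):
Var(X) = \frac{16}{25}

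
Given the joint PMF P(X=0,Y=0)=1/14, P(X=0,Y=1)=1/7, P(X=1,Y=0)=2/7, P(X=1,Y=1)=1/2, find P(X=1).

P(X=1) = P(X=1,Y=0) + P(X=1,Y=1)
= 2/7 + 1/2
= 11/14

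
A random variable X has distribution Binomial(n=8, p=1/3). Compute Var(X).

For X ~ Binomial(n=8, p=1/3):
Var(X) = \frac{16}{9}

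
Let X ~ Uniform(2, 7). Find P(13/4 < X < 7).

P(13/4 < X < 7) = ∫_{13/4}^{7} f(x) dx
where f(x) = \frac{1}{5}
= \frac{3}{4}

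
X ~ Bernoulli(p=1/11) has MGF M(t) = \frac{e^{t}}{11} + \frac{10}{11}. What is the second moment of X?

To find E[X^2], compute M^(2)(0):
M^(1)(t) = \frac{e^{t}}{11}
M^(2)(t) = \frac{e^{t}}{11}
M^(2)(0) = \frac{1}{11}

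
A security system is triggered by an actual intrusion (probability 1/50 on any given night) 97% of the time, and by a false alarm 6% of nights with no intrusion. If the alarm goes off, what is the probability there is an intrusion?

Let D = the rare event, + = positive/flagged.
P(D) = 1/50
P(+|D) = 97/100
P(+|D') = 6/100 = 3/50
P(+) = P(+|D)P(D) + P(+|D')P(D')
     = \frac{97}{100} × \frac{1}{50} + \frac{3}{50} × \frac{49}{50}
     = \frac{391}{5000}
P(D|+) = P(+|D)P(D)/P(+) = \frac{97}{391}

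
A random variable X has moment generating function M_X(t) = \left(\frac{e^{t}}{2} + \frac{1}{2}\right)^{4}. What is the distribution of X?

The MGF M(t) = \left(\frac{e^{t}}{2} + \frac{1}{2}\right)^{4} is the standard form for the Binomial distribution.
Comparing with the known MGF formula identifies: Binomial(n=4, p=1/2)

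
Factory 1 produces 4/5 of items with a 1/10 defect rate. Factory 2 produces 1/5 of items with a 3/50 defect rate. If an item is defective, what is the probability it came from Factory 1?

Using Bayes' theorem:
P(F1) = 4/5, P(D|F1) = 1/10
P(F2) = 1/5, P(D|F2) = 3/50
P(D) = P(D|F1)P(F1) + P(D|F2)P(F2)
     = \frac{23}{250}
P(F1|D) = P(D|F1)P(F1) / P(D)
= \frac{20}{23}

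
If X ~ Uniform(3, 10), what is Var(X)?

For X ~ Uniform(3, 10):
Var(X) = \frac{49}{12}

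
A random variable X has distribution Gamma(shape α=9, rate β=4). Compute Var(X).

For X ~ Gamma(shape α=9, rate β=4):
Var(X) = \frac{9}{16}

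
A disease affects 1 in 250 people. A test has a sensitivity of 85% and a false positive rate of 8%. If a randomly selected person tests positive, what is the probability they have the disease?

Let D = the rare event, + = positive/flagged.
P(D) = 1/250
P(+|D) = 85/100 = 17/20
P(+|D') = 8/100 = 2/25
P(+) = P(+|D)P(D) + P(+|D')P(D')
     = \frac{17}{20} × \frac{1}{250} + \frac{2}{25} × \frac{249}{250}
     = \frac{2077}{25000}
P(D|+) = P(+|D)P(D)/P(+) = \frac{85}{2077}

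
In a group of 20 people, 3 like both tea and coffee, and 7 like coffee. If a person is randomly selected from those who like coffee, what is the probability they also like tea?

P(A ∩ B) = 3/20
P(B) = 7/20
P(A|B) = P(A ∩ B) / P(B) = (3/20) / (7/20) = 3/7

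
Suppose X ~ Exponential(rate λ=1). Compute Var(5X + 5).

For X ~ Exponential(rate λ=1):
Var(X) = 1
Var(5X + 5) = (5)² × Var(X) = 25 × 1 = 25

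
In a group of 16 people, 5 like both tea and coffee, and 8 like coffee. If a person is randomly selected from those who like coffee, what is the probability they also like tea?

P(A ∩ B) = 5/16
P(B) = 8/16 = 1/2
P(A|B) = P(A ∩ B) / P(B) = (5/16) / (1/2) = 5/8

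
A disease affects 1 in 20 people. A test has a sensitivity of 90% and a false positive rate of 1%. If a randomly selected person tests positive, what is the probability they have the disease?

Let D = the rare event, + = positive/flagged.
P(D) = 1/20
P(+|D) = 90/100 = 9/10
P(+|D') = 1/100
P(+) = P(+|D)P(D) + P(+|D')P(D')
     = \frac{9}{10} × \frac{1}{20} + \frac{1}{100} × \frac{19}{20}
     = \frac{109}{2000}
P(D|+) = P(+|D)P(D)/P(+) = \frac{90}{109}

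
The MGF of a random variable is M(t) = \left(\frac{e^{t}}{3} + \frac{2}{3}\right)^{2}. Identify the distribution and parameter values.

The MGF M(t) = \left(\frac{e^{t}}{3} + \frac{2}{3}\right)^{2} is the standard form for the Binomial distribution.
Comparing with the known MGF formula identifies: Binomial(n=2, p=1/3)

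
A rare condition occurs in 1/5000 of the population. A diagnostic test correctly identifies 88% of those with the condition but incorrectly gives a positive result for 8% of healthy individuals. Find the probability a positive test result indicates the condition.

Let D = the rare event, + = positive/flagged.
P(D) = 1/5000
P(+|D) = 88/100 = 22/25
P(+|D') = 8/100 = 2/25
P(+) = P(+|D)P(D) + P(+|D')P(D')
     = \frac{22}{25} × \frac{1}{5000} + \frac{2}{25} × \frac{4999}{5000}
     = \frac{501}{6250}
P(D|+) = P(+|D)P(D)/P(+) = \frac{11}{5010}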